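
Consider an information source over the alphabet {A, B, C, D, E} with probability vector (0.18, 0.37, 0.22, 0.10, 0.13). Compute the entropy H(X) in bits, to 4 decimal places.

H = −Σ pᵢ log₂ pᵢ.
−0.18·log₂(0.18) = 0.4453
−0.37·log₂(0.37) = 0.5307
−0.22·log₂(0.22) = 0.4806
−0.10·log₂(0.10) = 0.3322
−0.13·log₂(0.13) = 0.3826
Sum ≈ 2.1714 → 2.1714 bits.

2.1714 bits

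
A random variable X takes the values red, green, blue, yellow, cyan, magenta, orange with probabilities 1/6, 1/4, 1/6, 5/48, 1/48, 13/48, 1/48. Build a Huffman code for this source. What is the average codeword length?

Repeatedly combine the two least-probable nodes; the expected code length is the sum of the merged weights.
merge 1/48 + 1/48 → 1/24
merge 1/24 + 5/48 → 7/48
merge 7/48 + 1/6 → 5/16
merge 1/6 + 1/4 → 5/12
merge 13/48 + 5/16 → 7/12
merge 5/12 + 7/12 → 1
L = 1/24 + 7/48 + 5/16 + 5/12 + 7/12 + 1 = 5/2 = 2.5 bits/symbol.

2.5 bits/symbol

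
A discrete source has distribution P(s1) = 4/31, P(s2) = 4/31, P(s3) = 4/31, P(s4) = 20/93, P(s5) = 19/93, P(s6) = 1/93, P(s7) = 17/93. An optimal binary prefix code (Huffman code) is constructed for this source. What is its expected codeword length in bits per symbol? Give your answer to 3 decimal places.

2.720 bits/symbol

Repeatedly combine the two least-probable nodes; the expected code length is the sum of the merged weights.
merge 1/93 + 4/31 → 13/93
merge 4/31 + 4/31 → 8/31
merge 13/93 + 17/93 → 10/31
merge 19/93 + 20/93 → 13/31
merge 8/31 + 10/31 → 18/31
merge 13/31 + 18/31 → 1
L = 13/93 + 8/31 + 10/31 + 13/31 + 18/31 + 1 = 253/93 ≈ 2.720 bits/symbol.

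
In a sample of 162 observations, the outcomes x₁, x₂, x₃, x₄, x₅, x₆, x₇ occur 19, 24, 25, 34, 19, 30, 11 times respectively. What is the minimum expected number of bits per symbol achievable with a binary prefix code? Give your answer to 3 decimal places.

Probabilities are the counts divided by 162.
Repeatedly combine the two least-probable nodes; the expected code length is the sum of the merged weights.
merge 11/162 + 19/162 → 5/27
merge 19/162 + 4/27 → 43/162
merge 25/162 + 5/27 → 55/162
merge 5/27 + 17/81 → 32/81
merge 43/162 + 55/162 → 49/81
merge 32/81 + 49/81 → 1
L = 5/27 + 43/162 + 55/162 + 32/81 + 49/81 + 1 = 226/81 ≈ 2.790 bits/symbol.

2.790 bits/symbol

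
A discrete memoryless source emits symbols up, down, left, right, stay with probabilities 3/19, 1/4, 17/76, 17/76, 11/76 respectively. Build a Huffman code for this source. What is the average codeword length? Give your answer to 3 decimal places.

Repeatedly combine the two least-probable nodes; the expected code length is the sum of the merged weights.
merge 11/76 + 3/19 → 23/76
merge 17/76 + 17/76 → 17/38
merge 1/4 + 23/76 → 21/38
merge 17/38 + 21/38 → 1
L = 23/76 + 17/38 + 21/38 + 1 = 175/76 ≈ 2.303 bits/symbol.

2.303 bits/symbol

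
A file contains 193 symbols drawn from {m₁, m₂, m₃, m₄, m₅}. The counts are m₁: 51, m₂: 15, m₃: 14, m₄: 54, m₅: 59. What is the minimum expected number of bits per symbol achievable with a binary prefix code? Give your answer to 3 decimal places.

2.150 bits/symbol

Probabilities are the counts divided by 193.
Repeatedly combine the two least-probable nodes; the expected code length is the sum of the merged weights.
merge 14/193 + 15/193 → 29/193
merge 29/193 + 51/193 → 80/193
merge 54/193 + 59/193 → 113/193
merge 80/193 + 113/193 → 1
L = 29/193 + 80/193 + 113/193 + 1 = 415/193 ≈ 2.150 bits/symbol.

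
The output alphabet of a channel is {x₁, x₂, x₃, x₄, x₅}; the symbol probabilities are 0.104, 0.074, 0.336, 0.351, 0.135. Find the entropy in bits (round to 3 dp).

H = −Σ pᵢ log₂ pᵢ.
−0.104·log₂(0.104) = 0.3396
−0.074·log₂(0.074) = 0.2780
−0.336·log₂(0.336) = 0.5287
−0.351·log₂(0.351) = 0.5302
−0.135·log₂(0.135) = 0.3900
Sum ≈ 2.0664 → 2.066 bits.

2.066 bits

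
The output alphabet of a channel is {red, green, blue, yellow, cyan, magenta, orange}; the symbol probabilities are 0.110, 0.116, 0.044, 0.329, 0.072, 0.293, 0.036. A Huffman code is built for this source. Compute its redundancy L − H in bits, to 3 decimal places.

0.056 bits

Entropy H = −Σ p log₂ p ≈ 2.4016 bits.
Huffman merges: 9/250+11/250→2/25; 9/125+2/25→19/125; 11/100+29/250→113/500; 19/125+113/500→189/500; 293/1000+329/1000→311/500; 189/500+311/500→1. L = 1229/500 ≈ 2.4580.
L − H = 2.4580 − 2.4016 = 0.056 bits.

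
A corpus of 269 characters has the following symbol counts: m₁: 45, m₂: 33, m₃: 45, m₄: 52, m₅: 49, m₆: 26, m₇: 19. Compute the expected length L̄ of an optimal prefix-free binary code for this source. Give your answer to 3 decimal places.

2.792 bits/symbol

Probabilities are the counts divided by 269.
Repeatedly combine the two least-probable nodes; the expected code length is the sum of the merged weights.
merge 19/269 + 26/269 → 45/269
merge 33/269 + 45/269 → 78/269
merge 45/269 + 45/269 → 90/269
merge 49/269 + 52/269 → 101/269
merge 78/269 + 90/269 → 168/269
merge 101/269 + 168/269 → 1
L = 45/269 + 78/269 + 90/269 + 101/269 + 168/269 + 1 = 751/269 ≈ 2.792 bits/symbol.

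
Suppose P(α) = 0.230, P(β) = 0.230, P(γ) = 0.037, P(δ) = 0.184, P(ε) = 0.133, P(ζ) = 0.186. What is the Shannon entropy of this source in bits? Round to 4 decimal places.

H = −Σ pᵢ log₂ pᵢ.
−0.230·log₂(0.230) = 0.4877
−0.230·log₂(0.230) = 0.4877
−0.037·log₂(0.037) = 0.1760
−0.184·log₂(0.184) = 0.4494
−0.133·log₂(0.133) = 0.3871
−0.186·log₂(0.186) = 0.4514
Sum ≈ 2.4391 → 2.4391 bits.

2.4391 bits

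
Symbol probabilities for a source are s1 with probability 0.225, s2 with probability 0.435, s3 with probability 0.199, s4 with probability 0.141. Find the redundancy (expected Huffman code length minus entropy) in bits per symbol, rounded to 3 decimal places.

Entropy H = −Σ p log₂ p ≈ 1.8686 bits.
Huffman merges: 141/1000+199/1000→17/50; 9/40+17/50→113/200; 87/200+113/200→1. L = 381/200 ≈ 1.9050.
L − H = 1.9050 − 1.8686 = 0.036 bits.

0.036 bits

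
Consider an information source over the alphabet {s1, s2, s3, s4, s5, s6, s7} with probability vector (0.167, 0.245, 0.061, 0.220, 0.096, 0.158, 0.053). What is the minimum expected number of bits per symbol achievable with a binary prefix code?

Repeatedly combine the two least-probable nodes; the expected code length is the sum of the merged weights.
merge 53/1000 + 61/1000 → 57/500
merge 12/125 + 57/500 → 21/100
merge 79/500 + 167/1000 → 13/40
merge 21/100 + 11/50 → 43/100
merge 49/200 + 13/40 → 57/100
merge 43/100 + 57/100 → 1
L = 57/500 + 21/100 + 13/40 + 43/100 + 57/100 + 1 = 2649/1000 = 2.649 bits/symbol.

2.649 bits/symbol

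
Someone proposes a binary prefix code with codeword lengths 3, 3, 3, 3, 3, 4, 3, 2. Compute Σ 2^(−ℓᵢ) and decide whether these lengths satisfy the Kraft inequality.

1.0625; no

With common denominator 2^4 = 16: Σ 2^(−ℓᵢ) = 2/16 + 2/16 + 2/16 + 2/16 + 2/16 + 1/16 + 2/16 + 4/16 = 17/16 = 1.0625.
Kraft's inequality requires Σ ≤ 1; here Σ = 1.0625 > 1, so no such prefix code exists.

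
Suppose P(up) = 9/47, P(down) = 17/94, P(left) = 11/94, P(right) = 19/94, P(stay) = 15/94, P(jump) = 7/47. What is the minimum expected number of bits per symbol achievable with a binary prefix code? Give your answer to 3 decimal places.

2.606 bits/symbol

Repeatedly combine the two least-probable nodes; the expected code length is the sum of the merged weights.
merge 11/94 + 7/47 → 25/94
merge 15/94 + 17/94 → 16/47
merge 9/47 + 19/94 → 37/94
merge 25/94 + 16/47 → 57/94
merge 37/94 + 57/94 → 1
L = 25/94 + 16/47 + 37/94 + 57/94 + 1 = 245/94 ≈ 2.606 bits/symbol.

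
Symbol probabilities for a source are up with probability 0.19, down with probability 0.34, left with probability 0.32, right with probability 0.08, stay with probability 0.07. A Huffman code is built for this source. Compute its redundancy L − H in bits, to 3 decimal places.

0.080 bits

Entropy H = −Σ p log₂ p ≈ 2.0705 bits.
Huffman merges: 7/100+2/25→3/20; 3/20+19/100→17/50; 8/25+17/50→33/50; 17/50+33/50→1. L = 43/20 ≈ 2.1500.
L − H = 2.1500 − 2.0705 = 0.080 bits.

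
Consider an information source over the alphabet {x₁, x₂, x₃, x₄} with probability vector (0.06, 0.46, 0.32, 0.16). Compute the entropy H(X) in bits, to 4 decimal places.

1.7079 bits

H = −Σ pᵢ log₂ pᵢ.
−0.06·log₂(0.06) = 0.2435
−0.46·log₂(0.46) = 0.5153
−0.32·log₂(0.32) = 0.5260
−0.16·log₂(0.16) = 0.4230
Sum ≈ 1.7079 → 1.7079 bits.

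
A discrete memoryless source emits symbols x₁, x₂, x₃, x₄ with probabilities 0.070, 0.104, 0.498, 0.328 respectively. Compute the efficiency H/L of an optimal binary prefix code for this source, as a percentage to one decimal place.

Entropy H = −Σ p log₂ p ≈ 1.6365 bits.
Huffman merges: 7/100+13/125→87/500; 87/500+41/125→251/500; 249/500+251/500→1. L = 419/250 ≈ 1.6760.
Efficiency = H/L = 1.6365/1.6760 = 97.6%.

97.6%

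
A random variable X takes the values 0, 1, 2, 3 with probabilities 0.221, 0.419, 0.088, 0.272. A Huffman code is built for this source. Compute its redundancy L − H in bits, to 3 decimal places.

Entropy H = −Σ p log₂ p ≈ 1.8266 bits.
Huffman merges: 11/125+221/1000→309/1000; 34/125+309/1000→581/1000; 419/1000+581/1000→1. L = 189/100 ≈ 1.8900.
L − H = 1.8900 − 1.8266 = 0.063 bits.

0.063 bits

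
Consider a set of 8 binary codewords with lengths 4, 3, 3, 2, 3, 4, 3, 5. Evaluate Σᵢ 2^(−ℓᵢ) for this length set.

With common denominator 2^5 = 32: Σ 2^(−ℓᵢ) = 2/32 + 4/32 + 4/32 + 8/32 + 4/32 + 2/32 + 4/32 + 1/32 = 29/32 = 0.90625.

0.90625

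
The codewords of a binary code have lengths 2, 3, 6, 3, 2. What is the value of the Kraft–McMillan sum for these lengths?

With common denominator 2^6 = 64: Σ 2^(−ℓᵢ) = 16/64 + 8/64 + 1/64 + 8/64 + 16/64 = 49/64 = 0.765625.

0.765625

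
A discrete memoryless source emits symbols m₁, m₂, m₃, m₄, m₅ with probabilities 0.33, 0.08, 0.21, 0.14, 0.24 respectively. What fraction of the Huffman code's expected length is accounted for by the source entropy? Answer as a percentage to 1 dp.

98.4%

Entropy H = −Σ p log₂ p ≈ 2.1834 bits.
Huffman merges: 2/25+7/50→11/50; 21/100+11/50→43/100; 6/25+33/100→57/100; 43/100+57/100→1. L = 111/50 ≈ 2.2200.
Efficiency = H/L = 2.1834/2.2200 = 98.4%.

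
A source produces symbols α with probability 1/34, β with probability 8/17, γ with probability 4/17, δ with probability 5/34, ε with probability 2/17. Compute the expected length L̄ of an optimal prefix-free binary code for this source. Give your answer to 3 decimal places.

1.971 bits/symbol

Repeatedly combine the two least-probable nodes; the expected code length is the sum of the merged weights.
merge 1/34 + 2/17 → 5/34
merge 5/34 + 5/34 → 5/17
merge 4/17 + 5/17 → 9/17
merge 8/17 + 9/17 → 1
L = 5/34 + 5/17 + 9/17 + 1 = 67/34 ≈ 1.971 bits/symbol.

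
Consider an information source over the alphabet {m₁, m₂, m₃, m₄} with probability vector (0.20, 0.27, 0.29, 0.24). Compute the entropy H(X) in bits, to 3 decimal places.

1.986 bits

H = −Σ pᵢ log₂ pᵢ.
−0.20·log₂(0.20) = 0.4644
−0.27·log₂(0.27) = 0.5100
−0.29·log₂(0.29) = 0.5179
−0.24·log₂(0.24) = 0.4941
Sum ≈ 1.9864 → 1.986 bits.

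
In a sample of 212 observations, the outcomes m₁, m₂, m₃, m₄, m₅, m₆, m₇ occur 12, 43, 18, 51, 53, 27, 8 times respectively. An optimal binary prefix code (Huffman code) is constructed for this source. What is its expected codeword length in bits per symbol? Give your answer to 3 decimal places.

Probabilities are the counts divided by 212.
Repeatedly combine the two least-probable nodes; the expected code length is the sum of the merged weights.
merge 2/53 + 3/53 → 5/53
merge 9/106 + 5/53 → 19/106
merge 27/212 + 19/106 → 65/212
merge 43/212 + 51/212 → 47/106
merge 1/4 + 65/212 → 59/106
merge 47/106 + 59/106 → 1
L = 5/53 + 19/106 + 65/212 + 47/106 + 59/106 + 1 = 547/212 ≈ 2.580 bits/symbol.

2.580 bits/symbol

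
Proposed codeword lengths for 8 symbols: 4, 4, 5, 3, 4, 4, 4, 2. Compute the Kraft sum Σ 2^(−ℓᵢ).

0.71875

With common denominator 2^5 = 32: Σ 2^(−ℓᵢ) = 2/32 + 2/32 + 1/32 + 4/32 + 2/32 + 2/32 + 2/32 + 8/32 = 23/32 = 0.71875.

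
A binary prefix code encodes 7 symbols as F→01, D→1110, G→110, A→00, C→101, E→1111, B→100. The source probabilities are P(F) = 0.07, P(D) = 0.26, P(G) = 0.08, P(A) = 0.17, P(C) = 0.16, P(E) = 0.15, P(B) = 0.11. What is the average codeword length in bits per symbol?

L̄ = Σ pᵢ·ℓᵢ = 0.07·2 + 0.26·4 + 0.08·3 + 0.17·2 + 0.16·3 + 0.15·4 + 0.11·3 = 3.17 bits/symbol.

3.17 bits/symbol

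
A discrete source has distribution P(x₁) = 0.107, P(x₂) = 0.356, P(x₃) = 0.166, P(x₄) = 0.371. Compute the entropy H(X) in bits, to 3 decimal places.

1.836 bits

H = −Σ pᵢ log₂ pᵢ.
−0.107·log₂(0.107) = 0.3450
−0.356·log₂(0.356) = 0.5305
−0.166·log₂(0.166) = 0.4301
−0.371·log₂(0.371) = 0.5307
Sum ≈ 1.8362 → 1.836 bits.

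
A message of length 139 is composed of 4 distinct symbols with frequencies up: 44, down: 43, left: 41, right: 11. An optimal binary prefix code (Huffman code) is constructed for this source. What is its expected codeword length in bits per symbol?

2 bits/symbol

Probabilities are the counts divided by 139.
Repeatedly combine the two least-probable nodes; the expected code length is the sum of the merged weights.
merge 11/139 + 41/139 → 52/139
merge 43/139 + 44/139 → 87/139
merge 52/139 + 87/139 → 1
L = 52/139 + 87/139 + 1 = 2 bits/symbol.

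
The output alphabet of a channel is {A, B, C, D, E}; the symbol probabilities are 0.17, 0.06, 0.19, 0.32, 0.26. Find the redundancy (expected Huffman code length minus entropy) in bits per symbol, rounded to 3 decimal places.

Entropy H = −Σ p log₂ p ≈ 2.1647 bits.
Huffman merges: 3/50+17/100→23/100; 19/100+23/100→21/50; 13/50+8/25→29/50; 21/50+29/50→1. L = 223/100 ≈ 2.2300.
L − H = 2.2300 − 2.1647 = 0.065 bits.

0.065 bits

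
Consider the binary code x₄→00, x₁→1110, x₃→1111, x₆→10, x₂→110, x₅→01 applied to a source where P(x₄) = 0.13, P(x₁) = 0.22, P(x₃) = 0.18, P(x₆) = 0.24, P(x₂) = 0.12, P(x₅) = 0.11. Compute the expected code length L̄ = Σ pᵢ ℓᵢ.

L̄ = Σ pᵢ·ℓᵢ = 0.13·2 + 0.22·4 + 0.18·4 + 0.24·2 + 0.12·3 + 0.11·2 = 2.92 bits/symbol.

2.92 bits/symbol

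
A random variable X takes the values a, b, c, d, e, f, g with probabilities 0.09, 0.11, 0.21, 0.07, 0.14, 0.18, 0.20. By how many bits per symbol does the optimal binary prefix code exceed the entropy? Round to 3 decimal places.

Entropy H = −Σ p log₂ p ≈ 2.7111 bits.
Huffman merges: 7/100+9/100→4/25; 11/100+7/50→1/4; 4/25+9/50→17/50; 1/5+21/100→41/100; 1/4+17/50→59/100; 41/100+59/100→1. L = 11/4 ≈ 2.7500.
L − H = 2.7500 − 2.7111 = 0.039 bits.

0.039 bits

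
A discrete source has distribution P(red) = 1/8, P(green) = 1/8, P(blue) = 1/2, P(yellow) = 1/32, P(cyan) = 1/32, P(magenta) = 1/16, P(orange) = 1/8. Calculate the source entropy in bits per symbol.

Each probability is a power of 1/2, so log₂(1/p) is an integer.
H = Σ p·log₂(1/p) = 1/8·3 + 1/8·3 + 1/2·1 + 1/32·5 + 1/32·5 + 1/16·4 + 1/8·3 = 2.1875 bits.

2.1875 bits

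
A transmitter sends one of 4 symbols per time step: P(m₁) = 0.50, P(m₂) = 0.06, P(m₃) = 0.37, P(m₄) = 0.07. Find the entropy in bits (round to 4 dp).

1.5428 bits

H = −Σ pᵢ log₂ pᵢ.
−0.50·log₂(0.50) = 0.5000
−0.06·log₂(0.06) = 0.2435
−0.37·log₂(0.37) = 0.5307
−0.07·log₂(0.07) = 0.2686
Sum ≈ 1.5428 → 1.5428 bits.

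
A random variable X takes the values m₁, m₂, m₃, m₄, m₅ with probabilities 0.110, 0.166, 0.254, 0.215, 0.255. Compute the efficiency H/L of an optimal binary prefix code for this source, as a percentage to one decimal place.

Entropy H = −Σ p log₂ p ≈ 2.2620 bits.
Huffman merges: 11/100+83/500→69/250; 43/200+127/500→469/1000; 51/200+69/250→531/1000; 469/1000+531/1000→1. L = 569/250 ≈ 2.2760.
Efficiency = H/L = 2.2620/2.2760 = 99.4%.

99.4%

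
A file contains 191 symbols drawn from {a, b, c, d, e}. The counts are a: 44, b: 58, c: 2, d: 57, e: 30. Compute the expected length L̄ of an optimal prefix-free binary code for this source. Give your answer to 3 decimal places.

Probabilities are the counts divided by 191.
Repeatedly combine the two least-probable nodes; the expected code length is the sum of the merged weights.
merge 2/191 + 30/191 → 32/191
merge 32/191 + 44/191 → 76/191
merge 57/191 + 58/191 → 115/191
merge 76/191 + 115/191 → 1
L = 32/191 + 76/191 + 115/191 + 1 = 414/191 ≈ 2.168 bits/symbol.

2.168 bits/symbol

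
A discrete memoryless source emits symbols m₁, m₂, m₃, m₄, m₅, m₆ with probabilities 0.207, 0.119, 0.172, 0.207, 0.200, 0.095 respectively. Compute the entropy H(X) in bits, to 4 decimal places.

2.5300 bits

H = −Σ pᵢ log₂ pᵢ.
−0.207·log₂(0.207) = 0.4704
−0.119·log₂(0.119) = 0.3654
−0.172·log₂(0.172) = 0.4368
−0.207·log₂(0.207) = 0.4704
−0.200·log₂(0.200) = 0.4644
−0.095·log₂(0.095) = 0.3226
Sum ≈ 2.5300 → 2.5300 bits.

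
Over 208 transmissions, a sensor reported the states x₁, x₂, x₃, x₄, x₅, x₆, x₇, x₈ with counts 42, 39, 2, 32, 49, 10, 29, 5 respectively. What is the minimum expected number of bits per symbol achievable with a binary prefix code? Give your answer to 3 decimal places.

Probabilities are the counts divided by 208.
Repeatedly combine the two least-probable nodes; the expected code length is the sum of the merged weights.
merge 1/104 + 5/208 → 7/208
merge 7/208 + 5/104 → 17/208
merge 17/208 + 29/208 → 23/104
merge 2/13 + 3/16 → 71/208
merge 21/104 + 23/104 → 11/26
merge 49/208 + 71/208 → 15/26
merge 11/26 + 15/26 → 1
L = 7/208 + 17/208 + 23/104 + 71/208 + 11/26 + 15/26 + 1 = 557/208 ≈ 2.678 bits/symbol.

2.678 bits/symbol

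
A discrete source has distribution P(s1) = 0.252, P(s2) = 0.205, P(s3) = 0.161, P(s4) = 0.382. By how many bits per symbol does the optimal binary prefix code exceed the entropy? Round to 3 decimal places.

Entropy H = −Σ p log₂ p ≈ 1.9244 bits.
Huffman merges: 161/1000+41/200→183/500; 63/250+183/500→309/500; 191/500+309/500→1. L = 248/125 ≈ 1.9840.
L − H = 1.9840 − 1.9244 = 0.060 bits.

0.060 bits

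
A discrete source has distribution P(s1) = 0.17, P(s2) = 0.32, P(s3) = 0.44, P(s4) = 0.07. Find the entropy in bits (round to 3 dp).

H = −Σ pᵢ log₂ pᵢ.
−0.17·log₂(0.17) = 0.4346
−0.32·log₂(0.32) = 0.5260
−0.44·log₂(0.44) = 0.5211
−0.07·log₂(0.07) = 0.2686
Sum ≈ 1.7503 → 1.750 bits.

1.750 bits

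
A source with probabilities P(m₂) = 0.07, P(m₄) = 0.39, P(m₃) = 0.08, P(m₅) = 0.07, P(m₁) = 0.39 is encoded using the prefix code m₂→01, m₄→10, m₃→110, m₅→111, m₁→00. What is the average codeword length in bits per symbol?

L̄ = Σ pᵢ·ℓᵢ = 0.07·2 + 0.39·2 + 0.08·3 + 0.07·3 + 0.39·2 = 2.15 bits/symbol.

2.15 bits/symbol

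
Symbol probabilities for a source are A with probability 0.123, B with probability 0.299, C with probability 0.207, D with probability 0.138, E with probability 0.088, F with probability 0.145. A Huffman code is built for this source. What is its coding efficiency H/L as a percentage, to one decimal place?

99.0%

Entropy H = −Σ p log₂ p ≈ 2.4698 bits.
Huffman merges: 11/125+123/1000→211/1000; 69/500+29/200→283/1000; 207/1000+211/1000→209/500; 283/1000+299/1000→291/500; 209/500+291/500→1. L = 1247/500 ≈ 2.4940.
Efficiency = H/L = 2.4698/2.4940 = 99.0%.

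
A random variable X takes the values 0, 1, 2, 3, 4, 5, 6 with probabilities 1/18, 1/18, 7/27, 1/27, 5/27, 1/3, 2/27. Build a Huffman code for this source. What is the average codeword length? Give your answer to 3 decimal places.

Repeatedly combine the two least-probable nodes; the expected code length is the sum of the merged weights.
merge 1/27 + 1/18 → 5/54
merge 1/18 + 2/27 → 7/54
merge 5/54 + 7/54 → 2/9
merge 5/27 + 2/9 → 11/27
merge 7/27 + 1/3 → 16/27
merge 11/27 + 16/27 → 1
L = 5/54 + 7/54 + 2/9 + 11/27 + 16/27 + 1 = 22/9 ≈ 2.444 bits/symbol.

2.444 bits/symbol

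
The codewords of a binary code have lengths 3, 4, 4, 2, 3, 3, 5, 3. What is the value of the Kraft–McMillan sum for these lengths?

With common denominator 2^5 = 32: Σ 2^(−ℓᵢ) = 4/32 + 2/32 + 2/32 + 8/32 + 4/32 + 4/32 + 1/32 + 4/32 = 29/32 = 0.90625.

0.90625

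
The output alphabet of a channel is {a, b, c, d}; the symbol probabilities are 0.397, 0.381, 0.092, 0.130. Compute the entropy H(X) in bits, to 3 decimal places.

1.759 bits

H = −Σ pᵢ log₂ pᵢ.
−0.397·log₂(0.397) = 0.5291
−0.381·log₂(0.381) = 0.5304
−0.092·log₂(0.092) = 0.3167
−0.130·log₂(0.130) = 0.3826
Sum ≈ 1.7589 → 1.759 bits.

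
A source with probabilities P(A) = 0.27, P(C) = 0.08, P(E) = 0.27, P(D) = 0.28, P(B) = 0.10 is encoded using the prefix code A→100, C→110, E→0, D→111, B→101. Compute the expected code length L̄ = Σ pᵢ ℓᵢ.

2.46 bits/symbol

L̄ = Σ pᵢ·ℓᵢ = 0.27·3 + 0.08·3 + 0.27·1 + 0.28·3 + 0.10·3 = 2.46 bits/symbol.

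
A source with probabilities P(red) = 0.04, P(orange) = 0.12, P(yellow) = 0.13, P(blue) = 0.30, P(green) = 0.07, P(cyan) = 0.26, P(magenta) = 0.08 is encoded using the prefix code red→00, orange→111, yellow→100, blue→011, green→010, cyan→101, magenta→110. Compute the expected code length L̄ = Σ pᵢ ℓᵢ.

2.96 bits/symbol

L̄ = Σ pᵢ·ℓᵢ = 0.04·2 + 0.12·3 + 0.13·3 + 0.30·3 + 0.07·3 + 0.26·3 + 0.08·3 = 2.96 bits/symbol.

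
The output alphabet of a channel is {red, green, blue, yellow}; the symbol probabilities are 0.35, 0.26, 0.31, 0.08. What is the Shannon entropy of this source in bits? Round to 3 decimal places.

1.851 bits

H = −Σ pᵢ log₂ pᵢ.
−0.35·log₂(0.35) = 0.5301
−0.26·log₂(0.26) = 0.5053
−0.31·log₂(0.31) = 0.5238
−0.08·log₂(0.08) = 0.2915
Sum ≈ 1.8507 → 1.851 bits.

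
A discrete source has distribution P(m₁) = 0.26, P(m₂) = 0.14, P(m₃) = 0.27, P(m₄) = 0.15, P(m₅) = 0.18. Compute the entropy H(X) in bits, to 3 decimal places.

2.268 bits

H = −Σ pᵢ log₂ pᵢ.
−0.26·log₂(0.26) = 0.5053
−0.14·log₂(0.14) = 0.3971
−0.27·log₂(0.27) = 0.5100
−0.15·log₂(0.15) = 0.4105
−0.18·log₂(0.18) = 0.4453
Sum ≈ 2.2683 → 2.268 bits.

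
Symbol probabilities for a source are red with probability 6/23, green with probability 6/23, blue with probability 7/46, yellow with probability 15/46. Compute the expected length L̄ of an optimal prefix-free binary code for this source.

Repeatedly combine the two least-probable nodes; the expected code length is the sum of the merged weights.
merge 7/46 + 6/23 → 19/46
merge 6/23 + 15/46 → 27/46
merge 19/46 + 27/46 → 1
L = 19/46 + 27/46 + 1 = 2 bits/symbol.

2 bits/symbol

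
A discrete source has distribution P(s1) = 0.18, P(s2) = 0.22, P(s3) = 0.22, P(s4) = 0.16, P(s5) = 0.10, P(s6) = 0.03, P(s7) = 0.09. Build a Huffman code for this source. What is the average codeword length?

2.68 bits/symbol

Repeatedly combine the two least-probable nodes; the expected code length is the sum of the merged weights.
merge 3/100 + 9/100 → 3/25
merge 1/10 + 3/25 → 11/50
merge 4/25 + 9/50 → 17/50
merge 11/50 + 11/50 → 11/25
merge 11/50 + 17/50 → 14/25
merge 11/25 + 14/25 → 1
L = 3/25 + 11/50 + 17/50 + 11/25 + 14/25 + 1 = 67/25 = 2.68 bits/symbol.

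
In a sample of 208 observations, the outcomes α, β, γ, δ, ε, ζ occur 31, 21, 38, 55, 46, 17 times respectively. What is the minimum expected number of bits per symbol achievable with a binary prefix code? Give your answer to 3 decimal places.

2.514 bits/symbol

Probabilities are the counts divided by 208.
Repeatedly combine the two least-probable nodes; the expected code length is the sum of the merged weights.
merge 17/208 + 21/208 → 19/104
merge 31/208 + 19/104 → 69/208
merge 19/104 + 23/104 → 21/52
merge 55/208 + 69/208 → 31/52
merge 21/52 + 31/52 → 1
L = 19/104 + 69/208 + 21/52 + 31/52 + 1 = 523/208 ≈ 2.514 bits/symbol.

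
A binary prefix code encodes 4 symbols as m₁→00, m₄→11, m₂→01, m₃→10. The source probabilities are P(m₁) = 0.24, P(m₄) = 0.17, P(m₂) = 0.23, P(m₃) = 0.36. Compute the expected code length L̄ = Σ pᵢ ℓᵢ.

2 bits/symbol

L̄ = Σ pᵢ·ℓᵢ = 0.24·2 + 0.17·2 + 0.23·2 + 0.36·2 = 2 bits/symbol.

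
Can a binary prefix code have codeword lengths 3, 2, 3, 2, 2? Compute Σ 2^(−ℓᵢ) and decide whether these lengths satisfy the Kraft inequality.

With common denominator 2^3 = 8: Σ 2^(−ℓᵢ) = 1/8 + 2/8 + 1/8 + 2/8 + 2/8 = 8/8 = 1.
Kraft's inequality requires Σ ≤ 1; here Σ = 1 ≤ 1, so such a prefix code exists.

1; yes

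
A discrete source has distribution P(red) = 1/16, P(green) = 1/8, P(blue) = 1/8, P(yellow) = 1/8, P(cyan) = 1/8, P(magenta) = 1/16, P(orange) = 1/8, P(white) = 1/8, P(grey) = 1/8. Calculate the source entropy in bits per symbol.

Each probability is a power of 1/2, so log₂(1/p) is an integer.
H = Σ p·log₂(1/p) = 1/16·4 + 1/8·3 + 1/8·3 + 1/8·3 + 1/8·3 + 1/16·4 + 1/8·3 + 1/8·3 + 1/8·3 = 3.125 bits.

3.125 bits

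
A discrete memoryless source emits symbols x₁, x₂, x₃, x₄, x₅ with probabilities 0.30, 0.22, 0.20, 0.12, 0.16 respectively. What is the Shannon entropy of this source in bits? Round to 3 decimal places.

2.256 bits

H = −Σ pᵢ log₂ pᵢ.
−0.30·log₂(0.30) = 0.5211
−0.22·log₂(0.22) = 0.4806
−0.20·log₂(0.20) = 0.4644
−0.12·log₂(0.12) = 0.3671
−0.16·log₂(0.16) = 0.4230
Sum ≈ 2.2561 → 2.256 bits.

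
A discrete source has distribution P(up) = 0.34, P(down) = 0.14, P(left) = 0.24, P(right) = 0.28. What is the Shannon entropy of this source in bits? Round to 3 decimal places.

H = −Σ pᵢ log₂ pᵢ.
−0.34·log₂(0.34) = 0.5292
−0.14·log₂(0.14) = 0.3971
−0.24·log₂(0.24) = 0.4941
−0.28·log₂(0.28) = 0.5142
Sum ≈ 1.9346 → 1.935 bits.

1.935 bits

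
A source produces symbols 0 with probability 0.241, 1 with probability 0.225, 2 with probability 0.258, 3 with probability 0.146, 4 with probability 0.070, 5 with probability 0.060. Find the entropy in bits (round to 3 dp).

2.401 bits

H = −Σ pᵢ log₂ pᵢ.
−0.241·log₂(0.241) = 0.4947
−0.225·log₂(0.225) = 0.4842
−0.258·log₂(0.258) = 0.5043
−0.146·log₂(0.146) = 0.4053
−0.070·log₂(0.070) = 0.2686
−0.060·log₂(0.060) = 0.2435
Sum ≈ 2.4006 → 2.401 bits.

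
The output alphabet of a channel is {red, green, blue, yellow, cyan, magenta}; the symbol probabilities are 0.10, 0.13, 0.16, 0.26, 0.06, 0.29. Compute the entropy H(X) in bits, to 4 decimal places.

H = −Σ pᵢ log₂ pᵢ.
−0.10·log₂(0.10) = 0.3322
−0.13·log₂(0.13) = 0.3826
−0.16·log₂(0.16) = 0.4230
−0.26·log₂(0.26) = 0.5053
−0.06·log₂(0.06) = 0.2435
−0.29·log₂(0.29) = 0.5179
Sum ≈ 2.4046 → 2.4046 bits.

2.4046 bits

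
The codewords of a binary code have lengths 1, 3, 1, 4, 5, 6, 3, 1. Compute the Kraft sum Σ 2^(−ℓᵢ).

1.859375

With common denominator 2^6 = 64: Σ 2^(−ℓᵢ) = 32/64 + 8/64 + 32/64 + 4/64 + 2/64 + 1/64 + 8/64 + 32/64 = 119/64 = 1.859375.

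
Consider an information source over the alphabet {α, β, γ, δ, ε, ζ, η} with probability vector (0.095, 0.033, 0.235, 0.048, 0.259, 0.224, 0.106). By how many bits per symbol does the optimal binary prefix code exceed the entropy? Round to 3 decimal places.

0.021 bits

Entropy H = −Σ p log₂ p ≈ 2.5178 bits.
Huffman merges: 33/1000+6/125→81/1000; 81/1000+19/200→22/125; 53/500+22/125→141/500; 28/125+47/200→459/1000; 259/1000+141/500→541/1000; 459/1000+541/1000→1. L = 2539/1000 ≈ 2.5390.
L − H = 2.5390 − 2.5178 = 0.021 bits.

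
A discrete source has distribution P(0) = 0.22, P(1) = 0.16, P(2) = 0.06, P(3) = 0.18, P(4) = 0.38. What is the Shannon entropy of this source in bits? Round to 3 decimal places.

2.123 bits

H = −Σ pᵢ log₂ pᵢ.
−0.22·log₂(0.22) = 0.4806
−0.16·log₂(0.16) = 0.4230
−0.06·log₂(0.06) = 0.2435
−0.18·log₂(0.18) = 0.4453
−0.38·log₂(0.38) = 0.5305
Sum ≈ 2.1229 → 2.123 bits.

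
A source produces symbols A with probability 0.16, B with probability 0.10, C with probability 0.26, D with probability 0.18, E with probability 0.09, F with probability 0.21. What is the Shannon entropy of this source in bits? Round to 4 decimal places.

2.4913 bits

H = −Σ pᵢ log₂ pᵢ.
−0.16·log₂(0.16) = 0.4230
−0.10·log₂(0.10) = 0.3322
−0.26·log₂(0.26) = 0.5053
−0.18·log₂(0.18) = 0.4453
−0.09·log₂(0.09) = 0.3127
−0.21·log₂(0.21) = 0.4728
Sum ≈ 2.4913 → 2.4913 bits.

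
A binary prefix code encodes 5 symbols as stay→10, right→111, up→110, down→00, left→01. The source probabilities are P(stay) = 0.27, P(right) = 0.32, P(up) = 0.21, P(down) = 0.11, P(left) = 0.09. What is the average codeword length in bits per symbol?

2.53 bits/symbol

L̄ = Σ pᵢ·ℓᵢ = 0.27·2 + 0.32·3 + 0.21·3 + 0.11·2 + 0.09·2 = 2.53 bits/symbol.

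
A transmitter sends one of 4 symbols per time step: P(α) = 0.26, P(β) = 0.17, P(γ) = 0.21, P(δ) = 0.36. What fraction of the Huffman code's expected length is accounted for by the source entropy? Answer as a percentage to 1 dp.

97.2%

Entropy H = −Σ p log₂ p ≈ 1.9433 bits.
Huffman merges: 17/100+21/100→19/50; 13/50+9/25→31/50; 19/50+31/50→1. L = 2 ≈ 2.0000.
Efficiency = H/L = 1.9433/2.0000 = 97.2%.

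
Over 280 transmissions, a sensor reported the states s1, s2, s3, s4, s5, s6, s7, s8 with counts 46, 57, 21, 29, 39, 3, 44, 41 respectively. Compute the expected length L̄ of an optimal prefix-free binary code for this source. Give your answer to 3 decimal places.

Probabilities are the counts divided by 280.
Repeatedly combine the two least-probable nodes; the expected code length is the sum of the merged weights.
merge 3/280 + 3/40 → 3/35
merge 3/35 + 29/280 → 53/280
merge 39/280 + 41/280 → 2/7
merge 11/70 + 23/140 → 9/28
merge 53/280 + 57/280 → 11/28
merge 2/7 + 9/28 → 17/28
merge 11/28 + 17/28 → 1
L = 3/35 + 53/280 + 2/7 + 9/28 + 11/28 + 17/28 + 1 = 807/280 ≈ 2.882 bits/symbol.

2.882 bits/symbol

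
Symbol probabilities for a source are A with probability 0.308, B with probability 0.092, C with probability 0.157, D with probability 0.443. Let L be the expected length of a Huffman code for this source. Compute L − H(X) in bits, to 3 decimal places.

Entropy H = −Σ p log₂ p ≈ 1.7797 bits.
Huffman merges: 23/250+157/1000→249/1000; 249/1000+77/250→557/1000; 443/1000+557/1000→1. L = 903/500 ≈ 1.8060.
L − H = 1.8060 − 1.7797 = 0.026 bits.

0.026 bits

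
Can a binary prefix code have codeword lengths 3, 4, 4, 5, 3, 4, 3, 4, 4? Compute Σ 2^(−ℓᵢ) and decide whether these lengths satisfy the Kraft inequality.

0.71875; yes

With common denominator 2^5 = 32: Σ 2^(−ℓᵢ) = 4/32 + 2/32 + 2/32 + 1/32 + 4/32 + 2/32 + 4/32 + 2/32 + 2/32 = 23/32 = 0.71875.
Kraft's inequality requires Σ ≤ 1; here Σ = 0.71875 ≤ 1, so such a prefix code exists.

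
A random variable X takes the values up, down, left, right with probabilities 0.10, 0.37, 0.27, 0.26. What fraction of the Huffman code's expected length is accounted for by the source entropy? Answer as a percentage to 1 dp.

Entropy H = −Σ p log₂ p ≈ 1.8782 bits.
Huffman merges: 1/10+13/50→9/25; 27/100+9/25→63/100; 37/100+63/100→1. L = 199/100 ≈ 1.9900.
Efficiency = H/L = 1.8782/1.9900 = 94.4%.

94.4%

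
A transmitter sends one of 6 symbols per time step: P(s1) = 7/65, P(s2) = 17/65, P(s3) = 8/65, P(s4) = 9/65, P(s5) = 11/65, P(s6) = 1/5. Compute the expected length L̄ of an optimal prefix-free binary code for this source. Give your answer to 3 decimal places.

2.538 bits/symbol

Repeatedly combine the two least-probable nodes; the expected code length is the sum of the merged weights.
merge 7/65 + 8/65 → 3/13
merge 9/65 + 11/65 → 4/13
merge 1/5 + 3/13 → 28/65
merge 17/65 + 4/13 → 37/65
merge 28/65 + 37/65 → 1
L = 3/13 + 4/13 + 28/65 + 37/65 + 1 = 33/13 ≈ 2.538 bits/symbol.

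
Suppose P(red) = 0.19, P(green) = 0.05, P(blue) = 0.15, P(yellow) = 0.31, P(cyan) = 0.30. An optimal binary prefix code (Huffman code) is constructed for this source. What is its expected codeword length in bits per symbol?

2.2 bits/symbol

Repeatedly combine the two least-probable nodes; the expected code length is the sum of the merged weights.
merge 1/20 + 3/20 → 1/5
merge 19/100 + 1/5 → 39/100
merge 3/10 + 31/100 → 61/100
merge 39/100 + 61/100 → 1
L = 1/5 + 39/100 + 61/100 + 1 = 11/5 = 2.2 bits/symbol.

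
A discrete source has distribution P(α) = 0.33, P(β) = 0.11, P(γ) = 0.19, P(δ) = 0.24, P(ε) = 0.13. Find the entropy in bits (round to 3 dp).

H = −Σ pᵢ log₂ pᵢ.
−0.33·log₂(0.33) = 0.5278
−0.11·log₂(0.11) = 0.3503
−0.19·log₂(0.19) = 0.4552
−0.24·log₂(0.24) = 0.4941
−0.13·log₂(0.13) = 0.3826
Sum ≈ 2.2101 → 2.210 bits.

2.210 bits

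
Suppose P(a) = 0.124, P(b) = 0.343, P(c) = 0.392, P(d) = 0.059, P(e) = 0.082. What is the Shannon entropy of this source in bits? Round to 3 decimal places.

H = −Σ pᵢ log₂ pᵢ.
−0.124·log₂(0.124) = 0.3734
−0.343·log₂(0.343) = 0.5295
−0.392·log₂(0.392) = 0.5296
−0.059·log₂(0.059) = 0.2409
−0.082·log₂(0.082) = 0.2959
Sum ≈ 1.9693 → 1.969 bits.

1.969 bits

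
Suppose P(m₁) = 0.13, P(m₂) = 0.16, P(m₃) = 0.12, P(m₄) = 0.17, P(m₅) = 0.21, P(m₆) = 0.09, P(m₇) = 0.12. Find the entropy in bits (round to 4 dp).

2.7599 bits

H = −Σ pᵢ log₂ pᵢ.
−0.13·log₂(0.13) = 0.3826
−0.16·log₂(0.16) = 0.4230
−0.12·log₂(0.12) = 0.3671
−0.17·log₂(0.17) = 0.4346
−0.21·log₂(0.21) = 0.4728
−0.09·log₂(0.09) = 0.3127
−0.12·log₂(0.12) = 0.3671
Sum ≈ 2.7599 → 2.7599 bits.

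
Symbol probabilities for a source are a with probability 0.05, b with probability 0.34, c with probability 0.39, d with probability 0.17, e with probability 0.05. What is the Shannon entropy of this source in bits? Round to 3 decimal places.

H = −Σ pᵢ log₂ pᵢ.
−0.05·log₂(0.05) = 0.2161
−0.34·log₂(0.34) = 0.5292
−0.39·log₂(0.39) = 0.5298
−0.17·log₂(0.17) = 0.4346
−0.05·log₂(0.05) = 0.2161
Sum ≈ 1.9258 → 1.926 bits.

1.926 bits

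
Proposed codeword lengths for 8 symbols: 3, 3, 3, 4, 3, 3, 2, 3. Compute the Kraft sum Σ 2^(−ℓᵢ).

1.0625

With common denominator 2^4 = 16: Σ 2^(−ℓᵢ) = 2/16 + 2/16 + 2/16 + 1/16 + 2/16 + 2/16 + 4/16 + 2/16 = 17/16 = 1.0625.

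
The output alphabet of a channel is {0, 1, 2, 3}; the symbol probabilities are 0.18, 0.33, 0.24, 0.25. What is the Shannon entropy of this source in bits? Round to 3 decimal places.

H = −Σ pᵢ log₂ pᵢ.
−0.18·log₂(0.18) = 0.4453
−0.33·log₂(0.33) = 0.5278
−0.24·log₂(0.24) = 0.4941
−0.25·log₂(0.25) = 0.5000
Sum ≈ 1.9673 → 1.967 bits.

1.967 bits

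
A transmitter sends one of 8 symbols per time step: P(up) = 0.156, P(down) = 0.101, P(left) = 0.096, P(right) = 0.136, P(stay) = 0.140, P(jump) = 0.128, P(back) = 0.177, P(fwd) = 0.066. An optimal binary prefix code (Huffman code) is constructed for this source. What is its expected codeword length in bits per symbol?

Repeatedly combine the two least-probable nodes; the expected code length is the sum of the merged weights.
merge 33/500 + 12/125 → 81/500
merge 101/1000 + 16/125 → 229/1000
merge 17/125 + 7/50 → 69/250
merge 39/250 + 81/500 → 159/500
merge 177/1000 + 229/1000 → 203/500
merge 69/250 + 159/500 → 297/500
merge 203/500 + 297/500 → 1
L = 81/500 + 229/1000 + 69/250 + 159/500 + 203/500 + 297/500 + 1 = 597/200 = 2.985 bits/symbol.

2.985 bits/symbol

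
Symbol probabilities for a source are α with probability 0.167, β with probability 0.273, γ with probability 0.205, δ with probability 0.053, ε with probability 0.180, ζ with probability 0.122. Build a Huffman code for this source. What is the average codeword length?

Repeatedly combine the two least-probable nodes; the expected code length is the sum of the merged weights.
merge 53/1000 + 61/500 → 7/40
merge 167/1000 + 7/40 → 171/500
merge 9/50 + 41/200 → 77/200
merge 273/1000 + 171/500 → 123/200
merge 77/200 + 123/200 → 1
L = 7/40 + 171/500 + 77/200 + 123/200 + 1 = 2517/1000 = 2.517 bits/symbol.

2.517 bits/symbol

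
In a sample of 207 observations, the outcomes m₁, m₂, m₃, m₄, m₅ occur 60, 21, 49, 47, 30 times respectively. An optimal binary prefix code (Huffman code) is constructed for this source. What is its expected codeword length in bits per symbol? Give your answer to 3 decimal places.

2.246 bits/symbol

Probabilities are the counts divided by 207.
Repeatedly combine the two least-probable nodes; the expected code length is the sum of the merged weights.
merge 7/69 + 10/69 → 17/69
merge 47/207 + 49/207 → 32/69
merge 17/69 + 20/69 → 37/69
merge 32/69 + 37/69 → 1
L = 17/69 + 32/69 + 37/69 + 1 = 155/69 ≈ 2.246 bits/symbol.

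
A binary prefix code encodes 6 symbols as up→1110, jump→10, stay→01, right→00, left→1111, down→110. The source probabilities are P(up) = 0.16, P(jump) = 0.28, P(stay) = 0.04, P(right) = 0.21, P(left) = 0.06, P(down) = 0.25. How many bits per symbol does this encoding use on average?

L̄ = Σ pᵢ·ℓᵢ = 0.16·4 + 0.28·2 + 0.04·2 + 0.21·2 + 0.06·4 + 0.25·3 = 2.69 bits/symbol.

2.69 bits/symbol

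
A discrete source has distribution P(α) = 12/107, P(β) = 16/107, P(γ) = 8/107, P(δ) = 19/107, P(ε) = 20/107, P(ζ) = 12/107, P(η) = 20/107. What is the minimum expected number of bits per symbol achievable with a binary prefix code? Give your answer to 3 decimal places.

Repeatedly combine the two least-probable nodes; the expected code length is the sum of the merged weights.
merge 8/107 + 12/107 → 20/107
merge 12/107 + 16/107 → 28/107
merge 19/107 + 20/107 → 39/107
merge 20/107 + 20/107 → 40/107
merge 28/107 + 39/107 → 67/107
merge 40/107 + 67/107 → 1
L = 20/107 + 28/107 + 39/107 + 40/107 + 67/107 + 1 = 301/107 ≈ 2.813 bits/symbol.

2.813 bits/symbol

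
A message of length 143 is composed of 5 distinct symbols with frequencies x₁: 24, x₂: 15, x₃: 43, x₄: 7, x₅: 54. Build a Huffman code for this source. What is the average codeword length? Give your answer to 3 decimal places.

Probabilities are the counts divided by 143.
Repeatedly combine the two least-probable nodes; the expected code length is the sum of the merged weights.
merge 7/143 + 15/143 → 2/13
merge 2/13 + 24/143 → 46/143
merge 43/143 + 46/143 → 89/143
merge 54/143 + 89/143 → 1
L = 2/13 + 46/143 + 89/143 + 1 = 300/143 ≈ 2.098 bits/symbol.

2.098 bits/symbol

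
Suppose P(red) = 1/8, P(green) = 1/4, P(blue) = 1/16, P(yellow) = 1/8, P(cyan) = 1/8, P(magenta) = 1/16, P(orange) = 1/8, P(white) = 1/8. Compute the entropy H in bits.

2.875 bits

Each probability is a power of 1/2, so log₂(1/p) is an integer.
H = Σ p·log₂(1/p) = 1/8·3 + 1/4·2 + 1/16·4 + 1/8·3 + 1/8·3 + 1/16·4 + 1/8·3 + 1/8·3 = 2.875 bits.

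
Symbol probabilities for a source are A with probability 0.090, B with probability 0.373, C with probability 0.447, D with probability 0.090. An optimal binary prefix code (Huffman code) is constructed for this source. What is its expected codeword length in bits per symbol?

1.733 bits/symbol

Repeatedly combine the two least-probable nodes; the expected code length is the sum of the merged weights.
merge 9/100 + 9/100 → 9/50
merge 9/50 + 373/1000 → 553/1000
merge 447/1000 + 553/1000 → 1
L = 9/50 + 553/1000 + 1 = 1733/1000 = 1.733 bits/symbol.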